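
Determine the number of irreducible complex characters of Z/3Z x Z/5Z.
15

Explanation: The number of irreducible complex representations of a finite group equals its number of conjugacy classes. Z/3Z x Z/5Z is abelian of order 15, so every element is its own conjugacy class: 15 classes, so Z/3Z x Z/5Z (order 15) has exactly 15 irreducible complex representations.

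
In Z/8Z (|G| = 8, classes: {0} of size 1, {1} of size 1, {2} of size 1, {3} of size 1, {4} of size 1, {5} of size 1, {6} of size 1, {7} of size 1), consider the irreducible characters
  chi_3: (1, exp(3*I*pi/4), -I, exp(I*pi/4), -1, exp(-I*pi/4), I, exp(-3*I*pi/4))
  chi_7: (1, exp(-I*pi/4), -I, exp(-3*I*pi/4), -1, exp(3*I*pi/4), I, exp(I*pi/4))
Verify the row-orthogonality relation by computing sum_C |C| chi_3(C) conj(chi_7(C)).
Sum = 0; so <chi_3, chi_7> = 0 (distinct irreducibles are orthogonal).

Argument: Compute term by term over conjugacy classes (|C| * chi_3(C) * conj(chi_7(C))):
  1*(1)*conj(1) + 1*(exp(3*I*pi/4))*conj(exp(-I*pi/4)) + 1*(-I)*conj(-I) + 1*(exp(I*pi/4))*conj(exp(-3*I*pi/4)) + 1*(-1)*conj(-1) + 1*(exp(-I*pi/4))*conj(exp(3*I*pi/4)) + 1*(I)*conj(I) + 1*(exp(-3*I*pi/4))*conj(exp(I*pi/4))
  = (1) + (-1) + (1) + (-1) + (1) + (-1) + (1) + (-1)
  = 0.
(Exp terms are combined using exp(i*s)*conj(exp(i*t)) = exp(i*(s-t)), and sums of them are collapsed using the identity that for every m > 1 the m distinct m-th roots of unity sum to 0, e.g. 1 + exp(2*I*pi/3) + exp(-2*I*pi/3) = 0.)
Dividing by |G| = 8 gives 0/8 = 0, matching the row-orthogonality relation <chi_3, chi_7> = [chi_3 = chi_7].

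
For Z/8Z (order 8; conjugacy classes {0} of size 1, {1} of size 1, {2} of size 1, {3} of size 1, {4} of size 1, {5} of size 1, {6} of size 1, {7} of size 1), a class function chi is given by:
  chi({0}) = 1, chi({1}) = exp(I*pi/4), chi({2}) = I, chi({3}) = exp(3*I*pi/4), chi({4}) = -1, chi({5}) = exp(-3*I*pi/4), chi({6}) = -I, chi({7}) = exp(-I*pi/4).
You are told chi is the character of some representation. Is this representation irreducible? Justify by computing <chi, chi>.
Irreducible: <chi, chi> = 1.

Explanation: <chi, chi> = (1/|G|) sum_C |C| * |chi(C)|^2 = (1/8)[1*|1|^2 + 1*|exp(I*pi/4)|^2 + 1*|I|^2 + 1*|exp(3*I*pi/4)|^2 + 1*|-1|^2 + 1*|exp(-3*I*pi/4)|^2 + 1*|-I|^2 + 1*|exp(-I*pi/4)|^2]
  = (1/8)[(1) + (1) + (1) + (1) + (1) + (1) + (1) + (1)] = 8/8 = 1.
(Exp terms are combined using exp(i*s)*conj(exp(i*t)) = exp(i*(s-t)), and sums of them are collapsed using the identity that for every m > 1 the m distinct m-th roots of unity sum to 0, e.g. 1 + exp(2*I*pi/3) + exp(-2*I*pi/3) = 0.)
A character is irreducible iff <chi, chi> = 1, so this representation is irreducible.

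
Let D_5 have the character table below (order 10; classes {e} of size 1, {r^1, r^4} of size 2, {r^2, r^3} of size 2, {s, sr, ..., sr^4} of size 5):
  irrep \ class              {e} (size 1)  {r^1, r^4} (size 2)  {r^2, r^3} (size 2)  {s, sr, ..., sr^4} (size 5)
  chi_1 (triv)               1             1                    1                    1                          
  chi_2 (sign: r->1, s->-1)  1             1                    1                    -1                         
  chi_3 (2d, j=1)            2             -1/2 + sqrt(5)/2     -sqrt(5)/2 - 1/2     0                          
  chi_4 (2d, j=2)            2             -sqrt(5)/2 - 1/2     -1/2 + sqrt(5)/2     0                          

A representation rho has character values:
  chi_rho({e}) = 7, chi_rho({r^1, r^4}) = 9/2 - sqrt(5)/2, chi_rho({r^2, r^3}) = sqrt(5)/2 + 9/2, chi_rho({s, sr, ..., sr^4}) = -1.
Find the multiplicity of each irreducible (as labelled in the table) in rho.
Multiplicities: chi_1: 2, chi_2: 3, chi_3: 0, chi_4: 1.

Argument: Use <chi_rho, chi> = (1/|G|) sum_C |C| * chi_rho(C) * conj(chi(C)) with |G| = 10 for each irreducible chi in the table:
  <chi_rho, chi_1> = (1/10)[1*(7)*conj(1) + 2*(9/2 - sqrt(5)/2)*conj(1) + 2*(sqrt(5)/2 + 9/2)*conj(1) + 5*(-1)*conj(1)]
      = (1/10)[(7) + (9 - sqrt(5)) + (sqrt(5) + 9) + (-5)] = 20/10 = 2
  <chi_rho, chi_2> = (1/10)[1*(7)*conj(1) + 2*(9/2 - sqrt(5)/2)*conj(1) + 2*(sqrt(5)/2 + 9/2)*conj(1) + 5*(-1)*conj(-1)]
      = (1/10)[(7) + (9 - sqrt(5)) + (sqrt(5) + 9) + (5)] = 30/10 = 3
  <chi_rho, chi_3> = (1/10)[1*(7)*conj(2) + 2*(9/2 - sqrt(5)/2)*conj(-1/2 + sqrt(5)/2) + 2*(sqrt(5)/2 + 9/2)*conj(-sqrt(5)/2 - 1/2) + 5*(-1)*conj(0)]
      = (1/10)[(14) + (-7 + 5*sqrt(5)) + (-5*sqrt(5) - 7) + (0)] = 0/10 = 0
  <chi_rho, chi_4> = (1/10)[1*(7)*conj(2) + 2*(9/2 - sqrt(5)/2)*conj(-sqrt(5)/2 - 1/2) + 2*(sqrt(5)/2 + 9/2)*conj(-1/2 + sqrt(5)/2) + 5*(-1)*conj(0)]
      = (1/10)[(14) + (-4*sqrt(5) - 2) + (-2 + 4*sqrt(5)) + (0)] = 10/10 = 1
Dimension check: dim(rho) = sum (mult * dim) = 2*1 + 3*1 + 0*2 + 1*2 = 7 = chi_rho(e) = 7.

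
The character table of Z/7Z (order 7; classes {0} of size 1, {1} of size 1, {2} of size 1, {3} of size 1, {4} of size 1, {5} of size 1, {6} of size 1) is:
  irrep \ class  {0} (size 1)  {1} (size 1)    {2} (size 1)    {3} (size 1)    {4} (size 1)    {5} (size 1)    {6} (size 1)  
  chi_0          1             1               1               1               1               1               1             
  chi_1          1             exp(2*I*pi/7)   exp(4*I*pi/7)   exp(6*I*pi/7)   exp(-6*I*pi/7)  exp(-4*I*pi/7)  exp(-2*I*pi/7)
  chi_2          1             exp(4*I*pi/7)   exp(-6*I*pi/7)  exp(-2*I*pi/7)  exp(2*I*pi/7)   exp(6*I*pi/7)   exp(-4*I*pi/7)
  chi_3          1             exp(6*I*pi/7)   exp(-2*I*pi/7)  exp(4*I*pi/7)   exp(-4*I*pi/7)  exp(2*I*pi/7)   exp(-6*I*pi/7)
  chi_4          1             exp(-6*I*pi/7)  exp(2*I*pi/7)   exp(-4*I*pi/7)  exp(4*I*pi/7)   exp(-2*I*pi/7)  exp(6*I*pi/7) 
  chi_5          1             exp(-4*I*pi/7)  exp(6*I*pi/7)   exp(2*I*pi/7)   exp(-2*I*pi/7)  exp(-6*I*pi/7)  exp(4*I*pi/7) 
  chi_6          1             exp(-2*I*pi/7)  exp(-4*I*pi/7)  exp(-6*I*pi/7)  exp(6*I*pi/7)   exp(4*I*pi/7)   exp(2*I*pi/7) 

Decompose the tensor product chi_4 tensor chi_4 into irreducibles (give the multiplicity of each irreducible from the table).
chi_4 tensor chi_4 = chi_1 (all other irreducibles have multiplicity 0).

Reasoning: The character of a tensor product is the pointwise product (chi_4 * chi_4)(C) = chi_4(C) * chi_4(C):
  {0}: (1)*(1), {1}: (exp(-6*I*pi/7))*(exp(-6*I*pi/7)), {2}: (exp(2*I*pi/7))*(exp(2*I*pi/7)), {3}: (exp(-4*I*pi/7))*(exp(-4*I*pi/7)), {4}: (exp(4*I*pi/7))*(exp(4*I*pi/7)), {5}: (exp(-2*I*pi/7))*(exp(-2*I*pi/7)), {6}: (exp(6*I*pi/7))*(exp(6*I*pi/7))
so (chi_4 * chi_4) takes values
  {0} -> 1, {1} -> exp(2*I*pi/7), {2} -> exp(4*I*pi/7), {3} -> exp(6*I*pi/7), {4} -> exp(-6*I*pi/7), {5} -> exp(-4*I*pi/7), {6} -> exp(-2*I*pi/7).
Now take the inner product of this character with each irreducible chi from the table, <chi_4*chi_4, chi> = (1/7) sum_C |C| (chi_4*chi_4)(C) conj(chi(C)):
  <chi_4*chi_4, chi_0> = (1/7)[1*(1)*conj(1) + 1*(exp(2*I*pi/7))*conj(1) + 1*(exp(4*I*pi/7))*conj(1) + 1*(exp(6*I*pi/7))*conj(1) + 1*(exp(-6*I*pi/7))*conj(1) + 1*(exp(-4*I*pi/7))*conj(1) + 1*(exp(-2*I*pi/7))*conj(1)]
      = (1/7)[(1) + (exp(2*I*pi/7)) + (exp(4*I*pi/7)) + (exp(6*I*pi/7)) + (exp(-6*I*pi/7)) + (exp(-4*I*pi/7)) + (exp(-2*I*pi/7))] = 0/7 = 0
  <chi_4*chi_4, chi_1> = (1/7)[1*(1)*conj(1) + 1*(exp(2*I*pi/7))*conj(exp(2*I*pi/7)) + 1*(exp(4*I*pi/7))*conj(exp(4*I*pi/7)) + 1*(exp(6*I*pi/7))*conj(exp(6*I*pi/7)) + 1*(exp(-6*I*pi/7))*conj(exp(-6*I*pi/7)) + 1*(exp(-4*I*pi/7))*conj(exp(-4*I*pi/7)) + 1*(exp(-2*I*pi/7))*conj(exp(-2*I*pi/7))]
      = (1/7)[(1) + (1) + (1) + (1) + (1) + (1) + (1)] = 7/7 = 1
  <chi_4*chi_4, chi_2> = (1/7)[1*(1)*conj(1) + 1*(exp(2*I*pi/7))*conj(exp(4*I*pi/7)) + 1*(exp(4*I*pi/7))*conj(exp(-6*I*pi/7)) + 1*(exp(6*I*pi/7))*conj(exp(-2*I*pi/7)) + 1*(exp(-6*I*pi/7))*conj(exp(2*I*pi/7)) + 1*(exp(-4*I*pi/7))*conj(exp(6*I*pi/7)) + 1*(exp(-2*I*pi/7))*conj(exp(-4*I*pi/7))]
      = (1/7)[(1) + (exp(-2*I*pi/7)) + (exp(-4*I*pi/7)) + (exp(-6*I*pi/7)) + (exp(6*I*pi/7)) + (exp(4*I*pi/7)) + (exp(2*I*pi/7))] = 0/7 = 0
  <chi_4*chi_4, chi_3> = (1/7)[1*(1)*conj(1) + 1*(exp(2*I*pi/7))*conj(exp(6*I*pi/7)) + 1*(exp(4*I*pi/7))*conj(exp(-2*I*pi/7)) + 1*(exp(6*I*pi/7))*conj(exp(4*I*pi/7)) + 1*(exp(-6*I*pi/7))*conj(exp(-4*I*pi/7)) + 1*(exp(-4*I*pi/7))*conj(exp(2*I*pi/7)) + 1*(exp(-2*I*pi/7))*conj(exp(-6*I*pi/7))]
      = (1/7)[(1) + (exp(-4*I*pi/7)) + (exp(6*I*pi/7)) + (exp(2*I*pi/7)) + (exp(-2*I*pi/7)) + (exp(-6*I*pi/7)) + (exp(4*I*pi/7))] = 0/7 = 0
  <chi_4*chi_4, chi_4> = (1/7)[1*(1)*conj(1) + 1*(exp(2*I*pi/7))*conj(exp(-6*I*pi/7)) + 1*(exp(4*I*pi/7))*conj(exp(2*I*pi/7)) + 1*(exp(6*I*pi/7))*conj(exp(-4*I*pi/7)) + 1*(exp(-6*I*pi/7))*conj(exp(4*I*pi/7)) + 1*(exp(-4*I*pi/7))*conj(exp(-2*I*pi/7)) + 1*(exp(-2*I*pi/7))*conj(exp(6*I*pi/7))]
      = (1/7)[(1) + (exp(-6*I*pi/7)) + (exp(2*I*pi/7)) + (exp(-4*I*pi/7)) + (exp(4*I*pi/7)) + (exp(-2*I*pi/7)) + (exp(6*I*pi/7))] = 0/7 = 0
  <chi_4*chi_4, chi_5> = (1/7)[1*(1)*conj(1) + 1*(exp(2*I*pi/7))*conj(exp(-4*I*pi/7)) + 1*(exp(4*I*pi/7))*conj(exp(6*I*pi/7)) + 1*(exp(6*I*pi/7))*conj(exp(2*I*pi/7)) + 1*(exp(-6*I*pi/7))*conj(exp(-2*I*pi/7)) + 1*(exp(-4*I*pi/7))*conj(exp(-6*I*pi/7)) + 1*(exp(-2*I*pi/7))*conj(exp(4*I*pi/7))]
      = (1/7)[(1) + (exp(6*I*pi/7)) + (exp(-2*I*pi/7)) + (exp(4*I*pi/7)) + (exp(-4*I*pi/7)) + (exp(2*I*pi/7)) + (exp(-6*I*pi/7))] = 0/7 = 0
  <chi_4*chi_4, chi_6> = (1/7)[1*(1)*conj(1) + 1*(exp(2*I*pi/7))*conj(exp(-2*I*pi/7)) + 1*(exp(4*I*pi/7))*conj(exp(-4*I*pi/7)) + 1*(exp(6*I*pi/7))*conj(exp(-6*I*pi/7)) + 1*(exp(-6*I*pi/7))*conj(exp(6*I*pi/7)) + 1*(exp(-4*I*pi/7))*conj(exp(4*I*pi/7)) + 1*(exp(-2*I*pi/7))*conj(exp(2*I*pi/7))]
      = (1/7)[(1) + (exp(4*I*pi/7)) + (exp(-6*I*pi/7)) + (exp(-2*I*pi/7)) + (exp(2*I*pi/7)) + (exp(6*I*pi/7)) + (exp(-4*I*pi/7))] = 0/7 = 0
(Exp terms are combined using exp(i*s)*conj(exp(i*t)) = exp(i*(s-t)), and sums of them are collapsed using the identity that for every m > 1 the m distinct m-th roots of unity sum to 0, e.g. 1 + exp(2*I*pi/3) + exp(-2*I*pi/3) = 0.)
Hence the multiplicities are chi_1: 1. Dimension check: dim(chi_4)*dim(chi_4) = 1*1 = 1 and sum (mult * dim) = 1*1 = 1.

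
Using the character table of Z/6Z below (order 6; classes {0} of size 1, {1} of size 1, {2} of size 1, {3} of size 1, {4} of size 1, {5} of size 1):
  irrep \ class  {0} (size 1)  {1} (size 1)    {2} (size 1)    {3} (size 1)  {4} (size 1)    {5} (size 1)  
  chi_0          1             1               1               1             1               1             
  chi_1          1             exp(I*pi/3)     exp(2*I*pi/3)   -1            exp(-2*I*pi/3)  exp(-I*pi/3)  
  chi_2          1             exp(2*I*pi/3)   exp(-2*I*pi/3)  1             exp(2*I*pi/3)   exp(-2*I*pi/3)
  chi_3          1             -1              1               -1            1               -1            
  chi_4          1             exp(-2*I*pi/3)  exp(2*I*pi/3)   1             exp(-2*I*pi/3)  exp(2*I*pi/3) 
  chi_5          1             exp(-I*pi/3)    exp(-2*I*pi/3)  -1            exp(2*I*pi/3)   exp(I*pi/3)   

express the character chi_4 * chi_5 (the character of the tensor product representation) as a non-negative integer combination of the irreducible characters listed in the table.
chi_4 tensor chi_5 = chi_3 (all other irreducibles have multiplicity 0).

The character of a tensor product is the pointwise product (chi_4 * chi_5)(C) = chi_4(C) * chi_5(C):
  {0}: (1)*(1), {1}: (exp(-2*I*pi/3))*(exp(-I*pi/3)), {2}: (exp(2*I*pi/3))*(exp(-2*I*pi/3)), {3}: (1)*(-1), {4}: (exp(-2*I*pi/3))*(exp(2*I*pi/3)), {5}: (exp(2*I*pi/3))*(exp(I*pi/3))
so (chi_4 * chi_5) takes values
  {0} -> 1, {1} -> -1, {2} -> 1, {3} -> -1, {4} -> 1, {5} -> -1.
Now take the inner product of this character with each irreducible chi from the table, <chi_4*chi_5, chi> = (1/6) sum_C |C| (chi_4*chi_5)(C) conj(chi(C)):
  <chi_4*chi_5, chi_0> = (1/6)[1*(1)*conj(1) + 1*(-1)*conj(1) + 1*(1)*conj(1) + 1*(-1)*conj(1) + 1*(1)*conj(1) + 1*(-1)*conj(1)]
      = (1/6)[(1) + (-1) + (1) + (-1) + (1) + (-1)] = 0/6 = 0
  <chi_4*chi_5, chi_1> = (1/6)[1*(1)*conj(1) + 1*(-1)*conj(exp(I*pi/3)) + 1*(1)*conj(exp(2*I*pi/3)) + 1*(-1)*conj(-1) + 1*(1)*conj(exp(-2*I*pi/3)) + 1*(-1)*conj(exp(-I*pi/3))]
      = (1/6)[(1) + (-exp(-I*pi/3)) + (exp(-2*I*pi/3)) + (1) + (exp(2*I*pi/3)) + (-exp(I*pi/3))] = 0/6 = 0
  <chi_4*chi_5, chi_2> = (1/6)[1*(1)*conj(1) + 1*(-1)*conj(exp(2*I*pi/3)) + 1*(1)*conj(exp(-2*I*pi/3)) + 1*(-1)*conj(1) + 1*(1)*conj(exp(2*I*pi/3)) + 1*(-1)*conj(exp(-2*I*pi/3))]
      = (1/6)[(1) + (-exp(-2*I*pi/3)) + (exp(2*I*pi/3)) + (-1) + (exp(-2*I*pi/3)) + (-exp(2*I*pi/3))] = 0/6 = 0
  <chi_4*chi_5, chi_3> = (1/6)[1*(1)*conj(1) + 1*(-1)*conj(-1) + 1*(1)*conj(1) + 1*(-1)*conj(-1) + 1*(1)*conj(1) + 1*(-1)*conj(-1)]
      = (1/6)[(1) + (1) + (1) + (1) + (1) + (1)] = 6/6 = 1
  <chi_4*chi_5, chi_4> = (1/6)[1*(1)*conj(1) + 1*(-1)*conj(exp(-2*I*pi/3)) + 1*(1)*conj(exp(2*I*pi/3)) + 1*(-1)*conj(1) + 1*(1)*conj(exp(-2*I*pi/3)) + 1*(-1)*conj(exp(2*I*pi/3))]
      = (1/6)[(1) + (-exp(2*I*pi/3)) + (exp(-2*I*pi/3)) + (-1) + (exp(2*I*pi/3)) + (-exp(-2*I*pi/3))] = 0/6 = 0
  <chi_4*chi_5, chi_5> = (1/6)[1*(1)*conj(1) + 1*(-1)*conj(exp(-I*pi/3)) + 1*(1)*conj(exp(-2*I*pi/3)) + 1*(-1)*conj(-1) + 1*(1)*conj(exp(2*I*pi/3)) + 1*(-1)*conj(exp(I*pi/3))]
      = (1/6)[(1) + (-exp(I*pi/3)) + (exp(2*I*pi/3)) + (1) + (exp(-2*I*pi/3)) + (-exp(-I*pi/3))] = 0/6 = 0
(Exp terms are combined using exp(i*s)*conj(exp(i*t)) = exp(i*(s-t)), and sums of them are collapsed using the identity that for every m > 1 the m distinct m-th roots of unity sum to 0, e.g. 1 + exp(2*I*pi/3) + exp(-2*I*pi/3) = 0.)
Hence the multiplicities are chi_3: 1. Dimension check: dim(chi_4)*dim(chi_5) = 1*1 = 1 and sum (mult * dim) = 1*1 = 1.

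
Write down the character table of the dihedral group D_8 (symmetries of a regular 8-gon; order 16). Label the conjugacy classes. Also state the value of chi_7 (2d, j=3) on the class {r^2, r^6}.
Conjugacy classes: {e} of size 1, {r^4} of size 1, {r^1, r^7} of size 2, {r^2, r^6} of size 2, {r^3, r^5} of size 2, {s, sr^2, ...} of size 4, {sr, sr^3, ...} of size 4.
Character table:
  irrep \ class              {e} (size 1)  {r^4} (size 1)  {r^1, r^7} (size 2)  {r^2, r^6} (size 2)  {r^3, r^5} (size 2)  {s, sr^2, ...} (size 4)  {sr, sr^3, ...} (size 4)
  chi_1 (triv)               1             1               1                    1                    1                    1                        1                       
  chi_2 (sign: r->1, s->-1)  1             1               1                    1                    1                    -1                       -1                      
  chi_3 (r->-1, s->1)        1             1               -1                   1                    -1                   1                        -1                      
  chi_4 (r->-1, s->-1)       1             1               -1                   1                    -1                   -1                       1                       
  chi_5 (2d, j=1)            2             -2              sqrt(2)              0                    -sqrt(2)             0                        0                       
  chi_6 (2d, j=2)            2             2               0                    -2                   0                    0                        0                       
  chi_7 (2d, j=3)            2             -2              -sqrt(2)             0                    sqrt(2)              0                        0                       

Spot check: chi_7 (2d, j=3) on {r^2, r^6} = 0.

Explanation: D_8 has order 2*8 = 16 with 7 conjugacy classes, hence 7 irreducibles. Sum of squared dims 1 + 1 + 1 + 1 + 4 + 4 + 4 = 16 = |G|. Linear characters come from the abelianisation; the 2-dimensional irreps have character r^k -> 2*cos(2*pi*j*k/8), reflections -> 0.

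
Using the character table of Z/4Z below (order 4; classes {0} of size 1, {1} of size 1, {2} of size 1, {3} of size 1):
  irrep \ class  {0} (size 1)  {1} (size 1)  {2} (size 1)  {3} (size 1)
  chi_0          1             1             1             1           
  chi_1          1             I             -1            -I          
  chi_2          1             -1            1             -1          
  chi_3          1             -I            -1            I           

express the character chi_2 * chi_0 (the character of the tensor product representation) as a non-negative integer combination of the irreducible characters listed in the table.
chi_2 tensor chi_0 = chi_2 (all other irreducibles have multiplicity 0).

Reasoning: The character of a tensor product is the pointwise product (chi_2 * chi_0)(C) = chi_2(C) * chi_0(C):
  {0}: (1)*(1), {1}: (-1)*(1), {2}: (1)*(1), {3}: (-1)*(1)
so (chi_2 * chi_0) takes values
  {0} -> 1, {1} -> -1, {2} -> 1, {3} -> -1.
Now take the inner product of this character with each irreducible chi from the table, <chi_2*chi_0, chi> = (1/4) sum_C |C| (chi_2*chi_0)(C) conj(chi(C)):
  <chi_2*chi_0, chi_0> = (1/4)[1*(1)*conj(1) + 1*(-1)*conj(1) + 1*(1)*conj(1) + 1*(-1)*conj(1)]
      = (1/4)[(1) + (-1) + (1) + (-1)] = 0/4 = 0
  <chi_2*chi_0, chi_1> = (1/4)[1*(1)*conj(1) + 1*(-1)*conj(I) + 1*(1)*conj(-1) + 1*(-1)*conj(-I)]
      = (1/4)[(1) + (I) + (-1) + (-I)] = 0/4 = 0
  <chi_2*chi_0, chi_2> = (1/4)[1*(1)*conj(1) + 1*(-1)*conj(-1) + 1*(1)*conj(1) + 1*(-1)*conj(-1)]
      = (1/4)[(1) + (1) + (1) + (1)] = 4/4 = 1
  <chi_2*chi_0, chi_3> = (1/4)[1*(1)*conj(1) + 1*(-1)*conj(-I) + 1*(1)*conj(-1) + 1*(-1)*conj(I)]
      = (1/4)[(1) + (-I) + (-1) + (I)] = 0/4 = 0
(Exp terms are combined using exp(i*s)*conj(exp(i*t)) = exp(i*(s-t)), and sums of them are collapsed using the identity that for every m > 1 the m distinct m-th roots of unity sum to 0, e.g. 1 + exp(2*I*pi/3) + exp(-2*I*pi/3) = 0.)
Hence the multiplicities are chi_2: 1. Dimension check: dim(chi_2)*dim(chi_0) = 1*1 = 1 and sum (mult * dim) = 1*1 = 1.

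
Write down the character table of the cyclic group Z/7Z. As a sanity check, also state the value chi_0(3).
Character table of Z/7Z (irreps indexed chi_0,...,chi_6 with chi_k(m) = zeta_7^(k*m), zeta_7 = exp(2*pi*i/7)):
  irrep \ class  {0} (size 1)  {1} (size 1)    {2} (size 1)    {3} (size 1)    {4} (size 1)    {5} (size 1)    {6} (size 1)  
  chi_0          1             1               1               1               1               1               1             
  chi_1          1             exp(2*I*pi/7)   exp(4*I*pi/7)   exp(6*I*pi/7)   exp(-6*I*pi/7)  exp(-4*I*pi/7)  exp(-2*I*pi/7)
  chi_2          1             exp(4*I*pi/7)   exp(-6*I*pi/7)  exp(-2*I*pi/7)  exp(2*I*pi/7)   exp(6*I*pi/7)   exp(-4*I*pi/7)
  chi_3          1             exp(6*I*pi/7)   exp(-2*I*pi/7)  exp(4*I*pi/7)   exp(-4*I*pi/7)  exp(2*I*pi/7)   exp(-6*I*pi/7)
  chi_4          1             exp(-6*I*pi/7)  exp(2*I*pi/7)   exp(-4*I*pi/7)  exp(4*I*pi/7)   exp(-2*I*pi/7)  exp(6*I*pi/7) 
  chi_5          1             exp(-4*I*pi/7)  exp(6*I*pi/7)   exp(2*I*pi/7)   exp(-2*I*pi/7)  exp(-6*I*pi/7)  exp(4*I*pi/7) 
  chi_6          1             exp(-2*I*pi/7)  exp(-4*I*pi/7)  exp(-6*I*pi/7)  exp(6*I*pi/7)   exp(4*I*pi/7)   exp(2*I*pi/7) 

Spot check: chi_0(3) = zeta_7^(0*3) = zeta_7^0 = 1.

Z/7Z is abelian, so all 7 irreducible complex representations are 1-dimensional. They are given by chi_k(m) = zeta_7^(k*m) for k = 0,...,6. Row orthogonality: sum_m chi_k(m) conj(chi_l(m)) = 7 * [k = l].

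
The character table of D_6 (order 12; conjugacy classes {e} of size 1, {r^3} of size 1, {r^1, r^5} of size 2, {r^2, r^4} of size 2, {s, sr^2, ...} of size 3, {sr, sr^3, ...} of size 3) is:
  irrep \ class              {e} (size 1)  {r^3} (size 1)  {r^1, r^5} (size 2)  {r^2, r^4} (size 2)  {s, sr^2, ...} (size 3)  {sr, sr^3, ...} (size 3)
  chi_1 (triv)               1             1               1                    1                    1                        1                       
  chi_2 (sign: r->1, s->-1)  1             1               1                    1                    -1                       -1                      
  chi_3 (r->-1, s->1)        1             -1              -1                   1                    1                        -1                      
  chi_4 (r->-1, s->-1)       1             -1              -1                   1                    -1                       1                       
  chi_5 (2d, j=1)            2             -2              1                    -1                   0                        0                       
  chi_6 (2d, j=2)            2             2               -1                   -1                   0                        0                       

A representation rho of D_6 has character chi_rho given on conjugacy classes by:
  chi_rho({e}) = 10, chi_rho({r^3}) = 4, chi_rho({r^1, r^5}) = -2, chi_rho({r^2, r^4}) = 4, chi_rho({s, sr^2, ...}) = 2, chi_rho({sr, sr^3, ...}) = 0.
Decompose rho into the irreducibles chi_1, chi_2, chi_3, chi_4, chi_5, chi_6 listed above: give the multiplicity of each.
Multiplicities: chi_1: 2, chi_2: 1, chi_3: 2, chi_4: 1, chi_5: 0, chi_6: 2.

Derivation: Use <chi_rho, chi> = (1/|G|) sum_C |C| * chi_rho(C) * conj(chi(C)) with |G| = 12 for each irreducible chi in the table:
  <chi_rho, chi_1> = (1/12)[1*(10)*conj(1) + 1*(4)*conj(1) + 2*(-2)*conj(1) + 2*(4)*conj(1) + 3*(2)*conj(1) + 3*(0)*conj(1)]
      = (1/12)[(10) + (4) + (-4) + (8) + (6) + (0)] = 24/12 = 2
  <chi_rho, chi_2> = (1/12)[1*(10)*conj(1) + 1*(4)*conj(1) + 2*(-2)*conj(1) + 2*(4)*conj(1) + 3*(2)*conj(-1) + 3*(0)*conj(-1)]
      = (1/12)[(10) + (4) + (-4) + (8) + (-6) + (0)] = 12/12 = 1
  <chi_rho, chi_3> = (1/12)[1*(10)*conj(1) + 1*(4)*conj(-1) + 2*(-2)*conj(-1) + 2*(4)*conj(1) + 3*(2)*conj(1) + 3*(0)*conj(-1)]
      = (1/12)[(10) + (-4) + (4) + (8) + (6) + (0)] = 24/12 = 2
  <chi_rho, chi_4> = (1/12)[1*(10)*conj(1) + 1*(4)*conj(-1) + 2*(-2)*conj(-1) + 2*(4)*conj(1) + 3*(2)*conj(-1) + 3*(0)*conj(1)]
      = (1/12)[(10) + (-4) + (4) + (8) + (-6) + (0)] = 12/12 = 1
  <chi_rho, chi_5> = (1/12)[1*(10)*conj(2) + 1*(4)*conj(-2) + 2*(-2)*conj(1) + 2*(4)*conj(-1) + 3*(2)*conj(0) + 3*(0)*conj(0)]
      = (1/12)[(20) + (-8) + (-4) + (-8) + (0) + (0)] = 0/12 = 0
  <chi_rho, chi_6> = (1/12)[1*(10)*conj(2) + 1*(4)*conj(2) + 2*(-2)*conj(-1) + 2*(4)*conj(-1) + 3*(2)*conj(0) + 3*(0)*conj(0)]
      = (1/12)[(20) + (8) + (4) + (-8) + (0) + (0)] = 24/12 = 2
Dimension check: dim(rho) = sum (mult * dim) = 2*1 + 1*1 + 2*1 + 1*1 + 0*2 + 2*2 = 10 = chi_rho(e) = 10.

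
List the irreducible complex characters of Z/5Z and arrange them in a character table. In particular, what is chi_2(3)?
Character table of Z/5Z (irreps indexed chi_0,...,chi_4 with chi_k(m) = zeta_5^(k*m), zeta_5 = exp(2*pi*i/5)):
  irrep \ class  {0} (size 1)  {1} (size 1)    {2} (size 1)    {3} (size 1)    {4} (size 1)  
  chi_0          1             1               1               1               1             
  chi_1          1             exp(2*I*pi/5)   exp(4*I*pi/5)   exp(-4*I*pi/5)  exp(-2*I*pi/5)
  chi_2          1             exp(4*I*pi/5)   exp(-2*I*pi/5)  exp(2*I*pi/5)   exp(-4*I*pi/5)
  chi_3          1             exp(-4*I*pi/5)  exp(2*I*pi/5)   exp(-2*I*pi/5)  exp(4*I*pi/5) 
  chi_4          1             exp(-2*I*pi/5)  exp(-4*I*pi/5)  exp(4*I*pi/5)   exp(2*I*pi/5) 

Spot check: chi_2(3) = zeta_5^(2*3) = zeta_5^6 = exp(2*I*pi/5).

Proof sketch: Z/5Z is abelian, so all 5 irreducible complex representations are 1-dimensional. They are given by chi_k(m) = zeta_5^(k*m) for k = 0,...,4. Row orthogonality: sum_m chi_k(m) conj(chi_l(m)) = 5 * [k = l].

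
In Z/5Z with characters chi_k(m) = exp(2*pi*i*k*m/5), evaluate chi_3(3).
chi_3(3) = zeta_5^9 = exp(-2*I*pi/5)

Solution. chi_3(3) = zeta_5^(3*3) = zeta_5^9. Since zeta_5^5 = 1, this equals zeta_5^4 = exp(2*pi*i*4/5) = exp(-2*I*pi/5).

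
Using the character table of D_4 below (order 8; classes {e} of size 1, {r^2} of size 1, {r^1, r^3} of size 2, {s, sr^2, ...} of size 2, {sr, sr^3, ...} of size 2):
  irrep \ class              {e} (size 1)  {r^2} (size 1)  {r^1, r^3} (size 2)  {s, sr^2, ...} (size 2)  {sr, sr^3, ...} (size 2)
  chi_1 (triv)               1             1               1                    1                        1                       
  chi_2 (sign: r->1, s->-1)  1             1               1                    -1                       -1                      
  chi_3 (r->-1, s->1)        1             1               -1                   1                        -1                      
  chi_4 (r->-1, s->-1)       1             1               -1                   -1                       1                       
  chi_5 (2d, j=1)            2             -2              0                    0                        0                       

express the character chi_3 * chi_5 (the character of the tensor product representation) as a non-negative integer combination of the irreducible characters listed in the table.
chi_3 tensor chi_5 = chi_5 (all other irreducibles have multiplicity 0).

Details: The character of a tensor product is the pointwise product (chi_3 * chi_5)(C) = chi_3(C) * chi_5(C):
  {e}: (1)*(2), {r^2}: (1)*(-2), {r^1, r^3}: (-1)*(0), {s, sr^2, ...}: (1)*(0), {sr, sr^3, ...}: (-1)*(0)
so (chi_3 * chi_5) takes values
  {e} -> 2, {r^2} -> -2, {r^1, r^3} -> 0, {s, sr^2, ...} -> 0, {sr, sr^3, ...} -> 0.
Now take the inner product of this character with each irreducible chi from the table, <chi_3*chi_5, chi> = (1/8) sum_C |C| (chi_3*chi_5)(C) conj(chi(C)):
  <chi_3*chi_5, chi_1> = (1/8)[1*(2)*conj(1) + 1*(-2)*conj(1) + 2*(0)*conj(1) + 2*(0)*conj(1) + 2*(0)*conj(1)]
      = (1/8)[(2) + (-2) + (0) + (0) + (0)] = 0/8 = 0
  <chi_3*chi_5, chi_2> = (1/8)[1*(2)*conj(1) + 1*(-2)*conj(1) + 2*(0)*conj(1) + 2*(0)*conj(-1) + 2*(0)*conj(-1)]
      = (1/8)[(2) + (-2) + (0) + (0) + (0)] = 0/8 = 0
  <chi_3*chi_5, chi_3> = (1/8)[1*(2)*conj(1) + 1*(-2)*conj(1) + 2*(0)*conj(-1) + 2*(0)*conj(1) + 2*(0)*conj(-1)]
      = (1/8)[(2) + (-2) + (0) + (0) + (0)] = 0/8 = 0
  <chi_3*chi_5, chi_4> = (1/8)[1*(2)*conj(1) + 1*(-2)*conj(1) + 2*(0)*conj(-1) + 2*(0)*conj(-1) + 2*(0)*conj(1)]
      = (1/8)[(2) + (-2) + (0) + (0) + (0)] = 0/8 = 0
  <chi_3*chi_5, chi_5> = (1/8)[1*(2)*conj(2) + 1*(-2)*conj(-2) + 2*(0)*conj(0) + 2*(0)*conj(0) + 2*(0)*conj(0)]
      = (1/8)[(4) + (4) + (0) + (0) + (0)] = 8/8 = 1
Hence the multiplicities are chi_5: 1. Dimension check: dim(chi_3)*dim(chi_5) = 1*2 = 2 and sum (mult * dim) = 1*2 = 2.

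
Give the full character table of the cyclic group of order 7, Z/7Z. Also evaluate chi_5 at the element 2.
Character table of Z/7Z (irreps indexed chi_0,...,chi_6 with chi_k(m) = zeta_7^(k*m), zeta_7 = exp(2*pi*i/7)):
  irrep \ class  {0} (size 1)  {1} (size 1)    {2} (size 1)    {3} (size 1)    {4} (size 1)    {5} (size 1)    {6} (size 1)  
  chi_0          1             1               1               1               1               1               1             
  chi_1          1             exp(2*I*pi/7)   exp(4*I*pi/7)   exp(6*I*pi/7)   exp(-6*I*pi/7)  exp(-4*I*pi/7)  exp(-2*I*pi/7)
  chi_2          1             exp(4*I*pi/7)   exp(-6*I*pi/7)  exp(-2*I*pi/7)  exp(2*I*pi/7)   exp(6*I*pi/7)   exp(-4*I*pi/7)
  chi_3          1             exp(6*I*pi/7)   exp(-2*I*pi/7)  exp(4*I*pi/7)   exp(-4*I*pi/7)  exp(2*I*pi/7)   exp(-6*I*pi/7)
  chi_4          1             exp(-6*I*pi/7)  exp(2*I*pi/7)   exp(-4*I*pi/7)  exp(4*I*pi/7)   exp(-2*I*pi/7)  exp(6*I*pi/7) 
  chi_5          1             exp(-4*I*pi/7)  exp(6*I*pi/7)   exp(2*I*pi/7)   exp(-2*I*pi/7)  exp(-6*I*pi/7)  exp(4*I*pi/7) 
  chi_6          1             exp(-2*I*pi/7)  exp(-4*I*pi/7)  exp(-6*I*pi/7)  exp(6*I*pi/7)   exp(4*I*pi/7)   exp(2*I*pi/7) 

Spot check: chi_5(2) = zeta_7^(5*2) = zeta_7^10 = exp(6*I*pi/7).

Argument: Z/7Z is abelian, so all 7 irreducible complex representations are 1-dimensional. They are given by chi_k(m) = zeta_7^(k*m) for k = 0,...,6. Row orthogonality: sum_m chi_k(m) conj(chi_l(m)) = 7 * [k = l].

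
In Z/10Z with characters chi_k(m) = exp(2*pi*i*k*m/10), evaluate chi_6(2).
chi_6(2) = zeta_10^12 = exp(2*I*pi/5)

Reasoning: chi_6(2) = zeta_10^(6*2) = zeta_10^12. Since zeta_10^10 = 1, this equals zeta_10^2 = exp(2*pi*i*2/10) = exp(2*I*pi/5).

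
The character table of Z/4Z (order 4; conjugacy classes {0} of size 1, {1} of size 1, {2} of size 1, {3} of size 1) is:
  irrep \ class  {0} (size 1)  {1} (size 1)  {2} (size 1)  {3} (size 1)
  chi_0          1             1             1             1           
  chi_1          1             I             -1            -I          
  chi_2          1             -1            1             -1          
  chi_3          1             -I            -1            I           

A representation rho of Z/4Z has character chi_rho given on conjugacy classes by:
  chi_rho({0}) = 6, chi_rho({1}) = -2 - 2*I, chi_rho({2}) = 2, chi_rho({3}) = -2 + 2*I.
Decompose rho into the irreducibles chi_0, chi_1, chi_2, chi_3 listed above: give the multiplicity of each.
Multiplicities: chi_0: 1, chi_1: 0, chi_2: 3, chi_3: 2.

Use <chi_rho, chi> = (1/|G|) sum_C |C| * chi_rho(C) * conj(chi(C)) with |G| = 4 for each irreducible chi in the table:
  <chi_rho, chi_0> = (1/4)[1*(6)*conj(1) + 1*(-2 - 2*I)*conj(1) + 1*(2)*conj(1) + 1*(-2 + 2*I)*conj(1)]
      = (1/4)[(6) + (-2 - 2*I) + (2) + (-2 + 2*I)] = 4/4 = 1
  <chi_rho, chi_1> = (1/4)[1*(6)*conj(1) + 1*(-2 - 2*I)*conj(I) + 1*(2)*conj(-1) + 1*(-2 + 2*I)*conj(-I)]
      = (1/4)[(6) + (-2 + 2*I) + (-2) + (-2 - 2*I)] = 0/4 = 0
  <chi_rho, chi_2> = (1/4)[1*(6)*conj(1) + 1*(-2 - 2*I)*conj(-1) + 1*(2)*conj(1) + 1*(-2 + 2*I)*conj(-1)]
      = (1/4)[(6) + (2 + 2*I) + (2) + (2 - 2*I)] = 12/4 = 3
  <chi_rho, chi_3> = (1/4)[1*(6)*conj(1) + 1*(-2 - 2*I)*conj(-I) + 1*(2)*conj(-1) + 1*(-2 + 2*I)*conj(I)]
      = (1/4)[(6) + (2 - 2*I) + (-2) + (2 + 2*I)] = 8/4 = 2
(Exp terms are combined using exp(i*s)*conj(exp(i*t)) = exp(i*(s-t)), and sums of them are collapsed using the identity that for every m > 1 the m distinct m-th roots of unity sum to 0, e.g. 1 + exp(2*I*pi/3) + exp(-2*I*pi/3) = 0.)
Dimension check: dim(rho) = sum (mult * dim) = 1*1 + 0*1 + 3*1 + 2*1 = 6 = chi_rho(e) = 6.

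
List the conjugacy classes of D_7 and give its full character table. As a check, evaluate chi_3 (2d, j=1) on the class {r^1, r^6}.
Conjugacy classes: {e} of size 1, {r^1, r^6} of size 2, {r^2, r^5} of size 2, {r^3, r^4} of size 2, {s, sr, ..., sr^6} of size 7.
Character table:
  irrep \ class              {e} (size 1)  {r^1, r^6} (size 2)  {r^2, r^5} (size 2)  {r^3, r^4} (size 2)  {s, sr, ..., sr^6} (size 7)
  chi_1 (triv)               1             1                    1                    1                    1                          
  chi_2 (sign: r->1, s->-1)  1             1                    1                    1                    -1                         
  chi_3 (2d, j=1)            2             2*cos(2*pi/7)        -2*cos(3*pi/7)       -2*cos(pi/7)         0                          
  chi_4 (2d, j=2)            2             -2*cos(3*pi/7)       -2*cos(pi/7)         2*cos(2*pi/7)        0                          
  chi_5 (2d, j=3)            2             -2*cos(pi/7)         2*cos(2*pi/7)        -2*cos(3*pi/7)       0                          

Spot check: chi_3 (2d, j=1) on {r^1, r^6} = 2*cos(2*pi/7).

Explanation: D_7 has order 2*7 = 14 with 5 conjugacy classes, hence 5 irreducibles. Sum of squared dims 1 + 1 + 4 + 4 + 4 = 14 = |G|. Linear characters come from the abelianisation; the 2-dimensional irreps have character r^k -> 2*cos(2*pi*j*k/7), reflections -> 0.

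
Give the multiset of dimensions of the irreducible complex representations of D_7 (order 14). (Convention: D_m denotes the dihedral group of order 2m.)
Dimensions: 1, 1, 2, 2, 2

Why: There are 5 irreducibles (= number of conjugacy classes). Their dimensions d_i satisfy sum d_i^2 = |G| = 14: 1 + 1 + 4 + 4 + 4 = 14.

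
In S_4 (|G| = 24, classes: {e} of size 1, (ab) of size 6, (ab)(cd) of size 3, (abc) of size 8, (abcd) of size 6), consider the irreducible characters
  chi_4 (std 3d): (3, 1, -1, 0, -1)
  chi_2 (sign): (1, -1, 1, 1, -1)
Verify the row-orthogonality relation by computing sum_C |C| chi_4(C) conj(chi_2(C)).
Sum = 0; so <chi_4, chi_2> = 0 (distinct irreducibles are orthogonal).

Proof sketch: Compute term by term over conjugacy classes (|C| * chi_4(C) * conj(chi_2(C))):
  1*(3)*conj(1) + 6*(1)*conj(-1) + 3*(-1)*conj(1) + 8*(0)*conj(1) + 6*(-1)*conj(-1)
  = (3) + (-6) + (-3) + (0) + (6)
  = 0.
Dividing by |G| = 24 gives 0/24 = 0, matching the row-orthogonality relation <chi_4, chi_2> = [chi_4 = chi_2].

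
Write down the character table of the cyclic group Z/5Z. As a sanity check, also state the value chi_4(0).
Character table of Z/5Z (irreps indexed chi_0,...,chi_4 with chi_k(m) = zeta_5^(k*m), zeta_5 = exp(2*pi*i/5)):
  irrep \ class  {0} (size 1)  {1} (size 1)    {2} (size 1)    {3} (size 1)    {4} (size 1)  
  chi_0          1             1               1               1               1             
  chi_1          1             exp(2*I*pi/5)   exp(4*I*pi/5)   exp(-4*I*pi/5)  exp(-2*I*pi/5)
  chi_2          1             exp(4*I*pi/5)   exp(-2*I*pi/5)  exp(2*I*pi/5)   exp(-4*I*pi/5)
  chi_3          1             exp(-4*I*pi/5)  exp(2*I*pi/5)   exp(-2*I*pi/5)  exp(4*I*pi/5) 
  chi_4          1             exp(-2*I*pi/5)  exp(-4*I*pi/5)  exp(4*I*pi/5)   exp(2*I*pi/5) 

Spot check: chi_4(0) = zeta_5^(4*0) = zeta_5^0 = 1.

Derivation: Z/5Z is abelian, so all 5 irreducible complex representations are 1-dimensional. They are given by chi_k(m) = zeta_5^(k*m) for k = 0,...,4. Row orthogonality: sum_m chi_k(m) conj(chi_l(m)) = 5 * [k = l].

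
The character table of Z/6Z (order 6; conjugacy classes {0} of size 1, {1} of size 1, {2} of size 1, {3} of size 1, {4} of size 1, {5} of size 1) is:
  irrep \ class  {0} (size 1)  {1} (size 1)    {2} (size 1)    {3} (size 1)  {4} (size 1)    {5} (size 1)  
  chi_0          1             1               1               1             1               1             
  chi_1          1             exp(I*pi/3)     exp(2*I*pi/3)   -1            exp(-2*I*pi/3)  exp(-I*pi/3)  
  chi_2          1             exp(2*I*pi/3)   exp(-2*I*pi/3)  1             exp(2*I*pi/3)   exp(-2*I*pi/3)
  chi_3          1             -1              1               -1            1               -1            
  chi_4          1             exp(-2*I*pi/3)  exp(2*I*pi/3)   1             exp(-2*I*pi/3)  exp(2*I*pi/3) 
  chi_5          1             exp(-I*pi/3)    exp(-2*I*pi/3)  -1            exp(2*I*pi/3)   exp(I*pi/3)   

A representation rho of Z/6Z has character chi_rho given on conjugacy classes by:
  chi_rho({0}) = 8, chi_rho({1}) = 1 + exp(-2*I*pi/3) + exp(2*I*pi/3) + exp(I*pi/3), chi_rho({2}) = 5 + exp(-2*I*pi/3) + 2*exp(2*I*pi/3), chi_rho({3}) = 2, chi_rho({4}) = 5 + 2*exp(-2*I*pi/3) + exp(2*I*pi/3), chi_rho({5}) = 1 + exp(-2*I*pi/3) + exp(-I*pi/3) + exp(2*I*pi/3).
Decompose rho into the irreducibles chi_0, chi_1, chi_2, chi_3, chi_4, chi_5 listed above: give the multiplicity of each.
Multiplicities: chi_0: 3, chi_1: 1, chi_2: 1, chi_3: 2, chi_4: 1, chi_5: 0.

Use <chi_rho, chi> = (1/|G|) sum_C |C| * chi_rho(C) * conj(chi(C)) with |G| = 6 for each irreducible chi in the table:
  <chi_rho, chi_0> = (1/6)[1*(8)*conj(1) + 1*(1 + exp(-2*I*pi/3) + exp(2*I*pi/3) + exp(I*pi/3))*conj(1) + 1*(5 + exp(-2*I*pi/3) + 2*exp(2*I*pi/3))*conj(1) + 1*(2)*conj(1) + 1*(5 + 2*exp(-2*I*pi/3) + exp(2*I*pi/3))*conj(1) + 1*(1 + exp(-2*I*pi/3) + exp(-I*pi/3) + exp(2*I*pi/3))*conj(1)]
      = (1/6)[(8) + (1 + exp(-2*I*pi/3) + exp(2*I*pi/3) + exp(I*pi/3)) + (5 + exp(-2*I*pi/3) + 2*exp(2*I*pi/3)) + (2) + (5 + 2*exp(-2*I*pi/3) + exp(2*I*pi/3)) + (1 + exp(-2*I*pi/3) + exp(-I*pi/3) + exp(2*I*pi/3))] = 18/6 = 3
  <chi_rho, chi_1> = (1/6)[1*(8)*conj(1) + 1*(1 + exp(-2*I*pi/3) + exp(2*I*pi/3) + exp(I*pi/3))*conj(exp(I*pi/3)) + 1*(5 + exp(-2*I*pi/3) + 2*exp(2*I*pi/3))*conj(exp(2*I*pi/3)) + 1*(2)*conj(-1) + 1*(5 + 2*exp(-2*I*pi/3) + exp(2*I*pi/3))*conj(exp(-2*I*pi/3)) + 1*(1 + exp(-2*I*pi/3) + exp(-I*pi/3) + exp(2*I*pi/3))*conj(exp(-I*pi/3))]
      = (1/6)[(8) + (1) + (2 + 5*exp(-2*I*pi/3) + exp(2*I*pi/3)) + (-2) + (2 + exp(-2*I*pi/3) + 5*exp(2*I*pi/3)) + (1)] = 6/6 = 1
  <chi_rho, chi_2> = (1/6)[1*(8)*conj(1) + 1*(1 + exp(-2*I*pi/3) + exp(2*I*pi/3) + exp(I*pi/3))*conj(exp(2*I*pi/3)) + 1*(5 + exp(-2*I*pi/3) + 2*exp(2*I*pi/3))*conj(exp(-2*I*pi/3)) + 1*(2)*conj(1) + 1*(5 + 2*exp(-2*I*pi/3) + exp(2*I*pi/3))*conj(exp(2*I*pi/3)) + 1*(1 + exp(-2*I*pi/3) + exp(-I*pi/3) + exp(2*I*pi/3))*conj(exp(-2*I*pi/3))]
      = (1/6)[(8) + (1 + exp(-2*I*pi/3) + exp(-I*pi/3) + exp(2*I*pi/3)) + (1 + 2*exp(-2*I*pi/3) + 5*exp(2*I*pi/3)) + (2) + (1 + 5*exp(-2*I*pi/3) + 2*exp(2*I*pi/3)) + (1 + exp(-2*I*pi/3) + exp(2*I*pi/3) + exp(I*pi/3))] = 6/6 = 1
  <chi_rho, chi_3> = (1/6)[1*(8)*conj(1) + 1*(1 + exp(-2*I*pi/3) + exp(2*I*pi/3) + exp(I*pi/3))*conj(-1) + 1*(5 + exp(-2*I*pi/3) + 2*exp(2*I*pi/3))*conj(1) + 1*(2)*conj(-1) + 1*(5 + 2*exp(-2*I*pi/3) + exp(2*I*pi/3))*conj(1) + 1*(1 + exp(-2*I*pi/3) + exp(-I*pi/3) + exp(2*I*pi/3))*conj(-1)]
      = (1/6)[(8) + (-1 - exp(I*pi/3) - exp(2*I*pi/3) - exp(-2*I*pi/3)) + (5 + exp(-2*I*pi/3) + 2*exp(2*I*pi/3)) + (-2) + (5 + 2*exp(-2*I*pi/3) + exp(2*I*pi/3)) + (-1 - exp(2*I*pi/3) - exp(-I*pi/3) - exp(-2*I*pi/3))] = 12/6 = 2
  <chi_rho, chi_4> = (1/6)[1*(8)*conj(1) + 1*(1 + exp(-2*I*pi/3) + exp(2*I*pi/3) + exp(I*pi/3))*conj(exp(-2*I*pi/3)) + 1*(5 + exp(-2*I*pi/3) + 2*exp(2*I*pi/3))*conj(exp(2*I*pi/3)) + 1*(2)*conj(1) + 1*(5 + 2*exp(-2*I*pi/3) + exp(2*I*pi/3))*conj(exp(-2*I*pi/3)) + 1*(1 + exp(-2*I*pi/3) + exp(-I*pi/3) + exp(2*I*pi/3))*conj(exp(2*I*pi/3))]
      = (1/6)[(8) + (-1) + (2 + 5*exp(-2*I*pi/3) + exp(2*I*pi/3)) + (2) + (2 + exp(-2*I*pi/3) + 5*exp(2*I*pi/3)) + (-1)] = 6/6 = 1
  <chi_rho, chi_5> = (1/6)[1*(8)*conj(1) + 1*(1 + exp(-2*I*pi/3) + exp(2*I*pi/3) + exp(I*pi/3))*conj(exp(-I*pi/3)) + 1*(5 + exp(-2*I*pi/3) + 2*exp(2*I*pi/3))*conj(exp(-2*I*pi/3)) + 1*(2)*conj(-1) + 1*(5 + 2*exp(-2*I*pi/3) + exp(2*I*pi/3))*conj(exp(2*I*pi/3)) + 1*(1 + exp(-2*I*pi/3) + exp(-I*pi/3) + exp(2*I*pi/3))*conj(exp(I*pi/3))]
      = (1/6)[(8) + (-1 + exp(-I*pi/3) + exp(2*I*pi/3) + exp(I*pi/3)) + (1 + 2*exp(-2*I*pi/3) + 5*exp(2*I*pi/3)) + (-2) + (1 + 5*exp(-2*I*pi/3) + 2*exp(2*I*pi/3)) + (-1 + exp(-2*I*pi/3) + exp(-I*pi/3) + exp(I*pi/3))] = 0/6 = 0
(Exp terms are combined using exp(i*s)*conj(exp(i*t)) = exp(i*(s-t)), and sums of them are collapsed using the identity that for every m > 1 the m distinct m-th roots of unity sum to 0, e.g. 1 + exp(2*I*pi/3) + exp(-2*I*pi/3) = 0.)
Dimension check: dim(rho) = sum (mult * dim) = 3*1 + 1*1 + 1*1 + 2*1 + 1*1 + 0*1 = 8 = chi_rho(e) = 8.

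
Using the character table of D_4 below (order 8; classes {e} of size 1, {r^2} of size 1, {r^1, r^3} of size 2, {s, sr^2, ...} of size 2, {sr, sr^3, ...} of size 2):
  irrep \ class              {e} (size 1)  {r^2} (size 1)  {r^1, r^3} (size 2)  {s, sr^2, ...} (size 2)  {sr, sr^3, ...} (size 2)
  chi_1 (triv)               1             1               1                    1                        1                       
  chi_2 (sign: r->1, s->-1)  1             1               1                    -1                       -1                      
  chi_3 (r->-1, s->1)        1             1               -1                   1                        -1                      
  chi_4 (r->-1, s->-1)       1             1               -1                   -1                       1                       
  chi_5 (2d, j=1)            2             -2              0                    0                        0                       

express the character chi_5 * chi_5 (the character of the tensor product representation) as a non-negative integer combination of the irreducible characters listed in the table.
chi_5 tensor chi_5 = chi_1 + chi_2 + chi_3 + chi_4 (all other irreducibles have multiplicity 0).

Proof sketch: The character of a tensor product is the pointwise product (chi_5 * chi_5)(C) = chi_5(C) * chi_5(C):
  {e}: (2)*(2), {r^2}: (-2)*(-2), {r^1, r^3}: (0)*(0), {s, sr^2, ...}: (0)*(0), {sr, sr^3, ...}: (0)*(0)
so (chi_5 * chi_5) takes values
  {e} -> 4, {r^2} -> 4, {r^1, r^3} -> 0, {s, sr^2, ...} -> 0, {sr, sr^3, ...} -> 0.
Now take the inner product of this character with each irreducible chi from the table, <chi_5*chi_5, chi> = (1/8) sum_C |C| (chi_5*chi_5)(C) conj(chi(C)):
  <chi_5*chi_5, chi_1> = (1/8)[1*(4)*conj(1) + 1*(4)*conj(1) + 2*(0)*conj(1) + 2*(0)*conj(1) + 2*(0)*conj(1)]
      = (1/8)[(4) + (4) + (0) + (0) + (0)] = 8/8 = 1
  <chi_5*chi_5, chi_2> = (1/8)[1*(4)*conj(1) + 1*(4)*conj(1) + 2*(0)*conj(1) + 2*(0)*conj(-1) + 2*(0)*conj(-1)]
      = (1/8)[(4) + (4) + (0) + (0) + (0)] = 8/8 = 1
  <chi_5*chi_5, chi_3> = (1/8)[1*(4)*conj(1) + 1*(4)*conj(1) + 2*(0)*conj(-1) + 2*(0)*conj(1) + 2*(0)*conj(-1)]
      = (1/8)[(4) + (4) + (0) + (0) + (0)] = 8/8 = 1
  <chi_5*chi_5, chi_4> = (1/8)[1*(4)*conj(1) + 1*(4)*conj(1) + 2*(0)*conj(-1) + 2*(0)*conj(-1) + 2*(0)*conj(1)]
      = (1/8)[(4) + (4) + (0) + (0) + (0)] = 8/8 = 1
  <chi_5*chi_5, chi_5> = (1/8)[1*(4)*conj(2) + 1*(4)*conj(-2) + 2*(0)*conj(0) + 2*(0)*conj(0) + 2*(0)*conj(0)]
      = (1/8)[(8) + (-8) + (0) + (0) + (0)] = 0/8 = 0
Hence the multiplicities are chi_1: 1, chi_2: 1, chi_3: 1, chi_4: 1. Dimension check: dim(chi_5)*dim(chi_5) = 2*2 = 4 and sum (mult * dim) = 1*1 + 1*1 + 1*1 + 1*1 = 4.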